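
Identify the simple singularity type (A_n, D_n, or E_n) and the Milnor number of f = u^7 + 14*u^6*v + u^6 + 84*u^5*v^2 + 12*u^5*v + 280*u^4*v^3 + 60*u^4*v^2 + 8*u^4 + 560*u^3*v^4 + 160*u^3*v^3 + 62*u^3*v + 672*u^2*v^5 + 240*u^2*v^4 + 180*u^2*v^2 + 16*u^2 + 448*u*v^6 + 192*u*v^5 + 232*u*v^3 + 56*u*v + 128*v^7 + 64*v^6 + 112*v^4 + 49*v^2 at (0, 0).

Type A6, Milnor number mu = 6.

The Hessian of f at 0 has rank 1. Corank 1: A-series; mu = 6 gives A_6.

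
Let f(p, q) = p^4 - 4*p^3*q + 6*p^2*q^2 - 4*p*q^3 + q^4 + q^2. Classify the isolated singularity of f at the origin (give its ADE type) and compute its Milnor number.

The Hessian of f at 0 is [[0, 0], [0, 2]] with rank 1, so corank 1. A Groebner basis of the Jacobian ideal J(f) in C{p,q} is {p^3, q}; counting standard monomials gives mu = 3. Corank 1: A-series; mu = 3 gives A_3.

Type A3, Milnor number mu = 3.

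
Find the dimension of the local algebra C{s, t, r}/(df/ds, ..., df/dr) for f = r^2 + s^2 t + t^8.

9

The Hessian of f at 0 is [[0, 0, 0], [0, 0, 0], [0, 0, 2]] with rank 1, so corank 2. A Groebner basis of the Jacobian ideal J(f) in C{s,t,r} is {s^2/8 + t^7, s^3, s*t, r}; counting standard monomials gives mu = 9. Corank 2; j^3 = s^2*t has shape L^2 M (L != M), so D-series; mu = 9 gives D_9.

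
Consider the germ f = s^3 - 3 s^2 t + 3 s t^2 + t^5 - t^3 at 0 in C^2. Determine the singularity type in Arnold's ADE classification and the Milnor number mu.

Type E_{8}, Milnor number mu = 8.

The Hessian of f at 0 has rank 0. Corank 2; j^3 = (s - t)^3 is a perfect cube, so E-series; the 5-jet and mu = 8 give E_8.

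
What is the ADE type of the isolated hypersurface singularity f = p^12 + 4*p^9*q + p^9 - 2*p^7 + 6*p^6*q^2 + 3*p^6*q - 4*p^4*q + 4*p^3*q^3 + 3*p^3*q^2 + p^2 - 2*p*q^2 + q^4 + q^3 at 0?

A2

The Hessian of f at 0 has rank 1. Corank 1: A-series; mu = 2 gives A_2.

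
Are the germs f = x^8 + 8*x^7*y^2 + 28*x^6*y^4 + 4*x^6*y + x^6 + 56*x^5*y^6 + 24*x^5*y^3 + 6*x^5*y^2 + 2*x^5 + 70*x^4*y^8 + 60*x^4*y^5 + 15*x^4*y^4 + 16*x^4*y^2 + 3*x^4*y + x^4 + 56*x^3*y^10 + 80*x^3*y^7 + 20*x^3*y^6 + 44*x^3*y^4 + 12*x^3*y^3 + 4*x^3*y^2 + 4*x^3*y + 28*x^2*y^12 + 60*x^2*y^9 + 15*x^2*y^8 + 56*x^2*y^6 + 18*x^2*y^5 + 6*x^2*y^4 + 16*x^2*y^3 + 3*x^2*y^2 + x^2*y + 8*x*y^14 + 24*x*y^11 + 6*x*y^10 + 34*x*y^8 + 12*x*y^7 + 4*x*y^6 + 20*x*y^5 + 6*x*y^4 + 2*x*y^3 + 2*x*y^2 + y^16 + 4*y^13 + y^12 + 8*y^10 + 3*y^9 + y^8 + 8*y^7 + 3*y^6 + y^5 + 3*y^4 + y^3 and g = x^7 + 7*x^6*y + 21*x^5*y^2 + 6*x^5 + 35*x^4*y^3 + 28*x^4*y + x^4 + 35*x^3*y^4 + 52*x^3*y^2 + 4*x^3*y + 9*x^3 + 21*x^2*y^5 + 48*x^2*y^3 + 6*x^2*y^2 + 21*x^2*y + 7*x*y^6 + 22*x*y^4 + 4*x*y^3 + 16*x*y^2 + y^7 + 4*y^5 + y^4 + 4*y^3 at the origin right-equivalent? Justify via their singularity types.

The Hessian of f at 0 is [[0, 0], [0, 0]] with rank 0, so corank 2. A Groebner basis of the Jacobian ideal J(f) in C{x,y} is {x*y^2 - x*y/2 - y^2/2, x*y/2 + y^3 + y^2/2, x^2 - y^2}; counting standard monomials gives mu = 5. Corank 2; j^3 = y*(x + y)^2 has shape L^2 M (L != M), so D-series; mu = 5 gives D_5. The Hessian of g at 0 is [[0, 0], [0, 0]] with rank 0, so corank 2. A Groebner basis of the Jacobian ideal J(g) in C{x,y} is {x*y^2 + 27*x*y/2 + 9*y^2, -81*x*y/4 + y^3 - 27*y^2/2, x^2 + 5*x*y/3 + 2*y^2/3}; counting standard monomials gives mu = 5. Corank 2; j^3 = (x + y)*(3*x + 2*y)^2 has shape L^2 M (L != M), so D-series; mu = 5 gives D_5. Both have type D_5, hence right-equivalent.

Yes.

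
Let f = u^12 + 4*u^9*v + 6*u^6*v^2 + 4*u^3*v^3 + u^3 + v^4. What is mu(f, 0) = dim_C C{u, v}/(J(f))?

6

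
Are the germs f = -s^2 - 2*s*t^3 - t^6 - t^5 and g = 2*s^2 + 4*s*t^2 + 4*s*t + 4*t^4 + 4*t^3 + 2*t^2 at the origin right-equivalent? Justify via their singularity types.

No.

The Hessian of f at 0 has rank 1. Corank 1: A-series; mu = 4 gives A_4. The Hessian of g at 0 has rank 1. Corank 1: A-series; mu = 3 gives A_3. f is A_4 but g is A_3, hence not right-equivalent.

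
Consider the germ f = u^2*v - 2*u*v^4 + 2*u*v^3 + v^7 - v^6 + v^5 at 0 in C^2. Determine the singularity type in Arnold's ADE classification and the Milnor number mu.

Type D7, Milnor number mu = 7.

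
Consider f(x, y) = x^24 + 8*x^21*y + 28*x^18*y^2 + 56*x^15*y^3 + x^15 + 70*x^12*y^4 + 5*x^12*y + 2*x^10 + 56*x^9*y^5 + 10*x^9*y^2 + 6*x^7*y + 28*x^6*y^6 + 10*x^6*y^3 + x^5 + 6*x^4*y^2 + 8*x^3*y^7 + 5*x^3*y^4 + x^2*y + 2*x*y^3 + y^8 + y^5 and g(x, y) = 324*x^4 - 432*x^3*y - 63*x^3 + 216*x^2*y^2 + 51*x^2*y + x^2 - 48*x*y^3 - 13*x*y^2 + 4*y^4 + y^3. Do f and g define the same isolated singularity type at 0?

The Hessian of f at 0 is [[0, 0], [0, 0]] with rank 0, so corank 2. A Groebner basis of the Jacobian ideal J(f) in C{x,y} is {x^4, x^3*y - x^2/8 - x*y^2/8, x^3 + x^2*y^2, x*y + y^3}; counting standard monomials gives mu = 9. Corank 2; j^3 = x^2*y has shape L^2 M (L != M), so D-series; mu = 9 gives D_9. The Hessian of g at 0 is [[2, 0], [0, 0]] with rank 1, so corank 1. A Groebner basis of the Jacobian ideal J(g) in C{x,y} is {y^2, x}; counting standard monomials gives mu = 2. Corank 1: A-series; mu = 2 gives A_2. f is D_9 but g is A_2, hence not right-equivalent.

No.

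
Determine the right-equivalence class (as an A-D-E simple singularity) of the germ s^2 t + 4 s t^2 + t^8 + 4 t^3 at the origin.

D9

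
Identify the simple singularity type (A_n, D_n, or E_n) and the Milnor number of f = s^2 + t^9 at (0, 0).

The Hessian of f at 0 has rank 1. Corank 1: A-series; mu = 8 gives A_8.

Type A_{8}, Milnor number mu = 8.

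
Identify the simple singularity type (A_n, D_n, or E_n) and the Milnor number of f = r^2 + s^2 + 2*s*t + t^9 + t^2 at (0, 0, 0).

Type A8, Milnor number mu = 8.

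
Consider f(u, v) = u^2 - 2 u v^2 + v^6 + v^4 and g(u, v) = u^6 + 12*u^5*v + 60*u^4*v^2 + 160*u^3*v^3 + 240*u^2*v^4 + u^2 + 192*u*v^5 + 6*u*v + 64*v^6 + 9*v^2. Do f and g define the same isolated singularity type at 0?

Yes.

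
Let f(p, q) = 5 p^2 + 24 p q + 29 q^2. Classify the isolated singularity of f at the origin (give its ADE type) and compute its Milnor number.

Type A_{1}, Milnor number mu = 1.

The Hessian of f at 0 has rank 2. Corank 0: nondegenerate Morse point, so A_1.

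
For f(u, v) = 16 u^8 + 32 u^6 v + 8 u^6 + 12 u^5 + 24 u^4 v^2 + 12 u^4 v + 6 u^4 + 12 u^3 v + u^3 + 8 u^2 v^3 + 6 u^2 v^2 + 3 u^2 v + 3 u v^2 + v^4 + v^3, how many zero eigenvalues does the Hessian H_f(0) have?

The Hessian at 0 is [[0, 0], [0, 0]] of rank 0; hence corank 2.

2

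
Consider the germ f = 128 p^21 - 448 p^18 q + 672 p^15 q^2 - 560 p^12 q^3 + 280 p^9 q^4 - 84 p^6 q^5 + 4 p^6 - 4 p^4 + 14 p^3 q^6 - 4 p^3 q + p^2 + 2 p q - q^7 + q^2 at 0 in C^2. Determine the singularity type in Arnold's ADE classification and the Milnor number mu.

Type A_{6}, Milnor number mu = 6.

The Hessian of f at 0 is [[2, 2], [2, 2]] with rank 1, so corank 1. A Groebner basis of the Jacobian ideal J(f) in C{p,q} is {p*q/2 + q^4 + q^2/2, p*q^2 - p/6 + 2*q^3/3 - q/6, p^2 + 2*p*q + q^2}; counting standard monomials gives mu = 6. Corank 1: A-series; mu = 6 gives A_6.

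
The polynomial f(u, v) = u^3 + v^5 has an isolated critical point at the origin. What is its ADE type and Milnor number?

The Hessian of f at 0 is [[0, 0], [0, 0]] with rank 0, so corank 2. A Groebner basis of the Jacobian ideal J(f) in C{u,v} is {v^4, u^2}; counting standard monomials gives mu = 8. Corank 2; j^3 = u^3 is a perfect cube, so E-series; the 5-jet and mu = 8 give E_8.

Type E8, Milnor number mu = 8.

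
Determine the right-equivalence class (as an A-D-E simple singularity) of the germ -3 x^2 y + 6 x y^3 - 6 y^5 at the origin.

The Hessian of f at 0 has rank 0. Corank 2; j^3 = -3*x^2*y has shape L^2 M (L != M), so D-series; mu = 6 gives D_6.

D_{6}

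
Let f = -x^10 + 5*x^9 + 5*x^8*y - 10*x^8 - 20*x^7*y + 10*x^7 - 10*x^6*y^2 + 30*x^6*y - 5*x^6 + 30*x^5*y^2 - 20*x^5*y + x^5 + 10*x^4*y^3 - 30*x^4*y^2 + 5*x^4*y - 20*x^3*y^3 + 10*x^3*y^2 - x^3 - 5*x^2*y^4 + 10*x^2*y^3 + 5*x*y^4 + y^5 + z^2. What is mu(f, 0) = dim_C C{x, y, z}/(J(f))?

8

The Hessian of f at 0 is [[0, 0, 0], [0, 0, 0], [0, 0, 2]] with rank 1, so corank 2. A Groebner basis of the Jacobian ideal J(f) in C{x,y,z} is {y^5, x*y^3 + y^4/4, x^2, z}; counting standard monomials gives mu = 8. Corank 2; j^3 = -x^3 is a perfect cube, so E-series; the 5-jet and mu = 8 give E_8.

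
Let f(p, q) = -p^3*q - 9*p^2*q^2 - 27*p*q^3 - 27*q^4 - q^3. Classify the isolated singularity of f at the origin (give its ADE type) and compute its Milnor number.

Type E7, Milnor number mu = 7.

The Hessian of f at 0 is [[0, 0], [0, 0]] with rank 0, so corank 2. A Groebner basis of the Jacobian ideal J(f) in C{p,q} is {p^3 - 27*p*q^2 + 3*q^2, p^2*q + 6*p*q^2, q^3}; counting standard monomials gives mu = 7. Corank 2; j^3 = -q^3 is a perfect cube, so E-series; the 4-jet and mu = 7 give E_7.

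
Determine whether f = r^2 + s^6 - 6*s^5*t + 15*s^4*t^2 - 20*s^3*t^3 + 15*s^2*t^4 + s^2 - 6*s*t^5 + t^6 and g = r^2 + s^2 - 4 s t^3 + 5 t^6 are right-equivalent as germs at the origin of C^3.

Yes.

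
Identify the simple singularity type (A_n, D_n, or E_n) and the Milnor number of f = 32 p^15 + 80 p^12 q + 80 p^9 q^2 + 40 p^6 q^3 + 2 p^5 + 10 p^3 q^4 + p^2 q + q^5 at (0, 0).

Type D_{6}, Milnor number mu = 6.

The Hessian of f at 0 has rank 0. Corank 2; j^3 = p^2*q has shape L^2 M (L != M), so D-series; mu = 6 gives D_6.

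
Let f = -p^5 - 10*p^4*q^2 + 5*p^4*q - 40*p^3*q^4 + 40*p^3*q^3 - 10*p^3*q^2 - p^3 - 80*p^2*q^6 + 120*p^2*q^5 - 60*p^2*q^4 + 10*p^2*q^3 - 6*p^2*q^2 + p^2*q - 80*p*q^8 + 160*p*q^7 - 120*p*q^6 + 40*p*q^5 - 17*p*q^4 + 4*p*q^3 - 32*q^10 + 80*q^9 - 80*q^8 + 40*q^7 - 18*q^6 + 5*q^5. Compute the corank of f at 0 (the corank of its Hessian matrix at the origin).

The Hessian at 0 is [[0, 0], [0, 0]] of rank 0; hence corank 2.

2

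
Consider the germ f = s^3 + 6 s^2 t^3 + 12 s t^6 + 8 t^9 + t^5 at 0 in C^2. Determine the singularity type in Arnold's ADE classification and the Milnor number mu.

Type E_{8}, Milnor number mu = 8.

The Hessian of f at 0 has rank 0. Corank 2; j^3 = s^3 is a perfect cube, so E-series; the 5-jet and mu = 8 give E_8.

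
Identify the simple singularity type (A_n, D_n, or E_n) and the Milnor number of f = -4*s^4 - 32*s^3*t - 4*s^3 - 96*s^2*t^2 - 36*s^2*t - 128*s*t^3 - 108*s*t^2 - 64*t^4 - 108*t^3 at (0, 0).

The Hessian of f at 0 has rank 0. Corank 2; j^3 = -4*(s + 3*t)^3 is a perfect cube, so E-series; the 4-jet and mu = 6 give E_6.

Type E_{6}, Milnor number mu = 6.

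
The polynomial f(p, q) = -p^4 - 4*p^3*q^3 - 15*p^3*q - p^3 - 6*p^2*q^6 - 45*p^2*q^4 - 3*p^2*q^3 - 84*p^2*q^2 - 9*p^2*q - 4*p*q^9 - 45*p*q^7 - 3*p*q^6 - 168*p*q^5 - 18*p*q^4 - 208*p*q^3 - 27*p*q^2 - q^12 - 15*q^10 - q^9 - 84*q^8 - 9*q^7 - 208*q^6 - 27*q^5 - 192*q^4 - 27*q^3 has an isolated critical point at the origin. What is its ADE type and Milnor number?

Type E_7, Milnor number mu = 7.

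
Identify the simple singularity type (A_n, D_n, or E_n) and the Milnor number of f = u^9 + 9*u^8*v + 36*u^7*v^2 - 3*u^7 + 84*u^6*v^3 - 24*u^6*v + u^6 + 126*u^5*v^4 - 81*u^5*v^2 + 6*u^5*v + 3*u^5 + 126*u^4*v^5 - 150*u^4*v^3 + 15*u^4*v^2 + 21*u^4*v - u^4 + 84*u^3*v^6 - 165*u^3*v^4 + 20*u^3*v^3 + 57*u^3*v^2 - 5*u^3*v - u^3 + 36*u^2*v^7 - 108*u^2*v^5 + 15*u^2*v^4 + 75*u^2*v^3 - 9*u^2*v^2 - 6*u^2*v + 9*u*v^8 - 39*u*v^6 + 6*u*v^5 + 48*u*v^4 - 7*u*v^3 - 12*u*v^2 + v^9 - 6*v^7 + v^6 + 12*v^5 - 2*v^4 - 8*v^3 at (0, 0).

Type E_{7}, Milnor number mu = 7.

The Hessian of f at 0 has rank 0. Corank 2; j^3 = -(u + 2*v)^3 is a perfect cube, so E-series; the 4-jet and mu = 7 give E_7.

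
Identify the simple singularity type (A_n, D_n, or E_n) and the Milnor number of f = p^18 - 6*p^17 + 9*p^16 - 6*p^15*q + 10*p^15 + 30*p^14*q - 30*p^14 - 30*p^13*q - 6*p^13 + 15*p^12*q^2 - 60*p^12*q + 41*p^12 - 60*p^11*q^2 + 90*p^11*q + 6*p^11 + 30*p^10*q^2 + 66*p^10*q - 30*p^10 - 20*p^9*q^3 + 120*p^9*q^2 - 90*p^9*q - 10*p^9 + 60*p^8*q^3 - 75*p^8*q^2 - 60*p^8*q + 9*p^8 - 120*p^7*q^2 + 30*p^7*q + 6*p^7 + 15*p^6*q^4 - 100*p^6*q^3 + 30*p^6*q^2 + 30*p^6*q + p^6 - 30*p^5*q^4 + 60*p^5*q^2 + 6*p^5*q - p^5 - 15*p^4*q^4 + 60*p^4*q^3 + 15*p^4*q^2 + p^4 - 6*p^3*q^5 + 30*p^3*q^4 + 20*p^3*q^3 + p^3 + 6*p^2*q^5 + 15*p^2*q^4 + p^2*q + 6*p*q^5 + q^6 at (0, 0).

The Hessian of f at 0 is [[0, 0], [0, 0]] with rank 0, so corank 2. A Groebner basis of the Jacobian ideal J(f) in C{p,q} is {-p*q/6 + q^5, p*q^2, p^2 + p*q}; counting standard monomials gives mu = 7. Corank 2; j^3 = p^2*(p + q) has shape L^2 M (L != M), so D-series; mu = 7 gives D_7.

Type D7, Milnor number mu = 7.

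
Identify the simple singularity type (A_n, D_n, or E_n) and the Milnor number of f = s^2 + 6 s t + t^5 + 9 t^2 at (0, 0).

The Hessian of f at 0 has rank 1. Corank 1: A-series; mu = 4 gives A_4.

Type A_4, Milnor number mu = 4.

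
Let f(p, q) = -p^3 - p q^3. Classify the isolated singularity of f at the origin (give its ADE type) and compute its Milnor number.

The Hessian of f at 0 has rank 0. Corank 2; j^3 = -p^3 is a perfect cube, so E-series; the 4-jet and mu = 7 give E_7.

Type E_{7}, Milnor number mu = 7.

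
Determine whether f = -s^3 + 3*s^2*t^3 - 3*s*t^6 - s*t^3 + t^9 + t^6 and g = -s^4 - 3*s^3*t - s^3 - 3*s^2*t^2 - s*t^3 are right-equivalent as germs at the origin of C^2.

The Hessian of f at 0 has rank 0. Corank 2; j^3 = -s^3 is a perfect cube, so E-series; the 4-jet and mu = 7 give E_7. The Hessian of g at 0 has rank 0. Corank 2; j^3 = -s^3 is a perfect cube, so E-series; the 4-jet and mu = 7 give E_7. Both have type E_7, hence right-equivalent.

Yes.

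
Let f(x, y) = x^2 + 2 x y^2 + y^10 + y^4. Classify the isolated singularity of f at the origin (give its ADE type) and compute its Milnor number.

Type A_9, Milnor number mu = 9.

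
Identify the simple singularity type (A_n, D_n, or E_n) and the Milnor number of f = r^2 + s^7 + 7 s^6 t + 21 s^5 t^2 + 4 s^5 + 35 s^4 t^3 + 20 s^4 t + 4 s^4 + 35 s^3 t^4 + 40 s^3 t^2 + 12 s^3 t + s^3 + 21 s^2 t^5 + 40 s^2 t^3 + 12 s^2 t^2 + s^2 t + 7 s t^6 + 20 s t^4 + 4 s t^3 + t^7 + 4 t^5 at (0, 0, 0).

Type D_8, Milnor number mu = 8.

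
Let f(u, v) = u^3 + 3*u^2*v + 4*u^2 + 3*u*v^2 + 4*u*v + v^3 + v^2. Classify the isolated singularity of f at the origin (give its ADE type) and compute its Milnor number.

The Hessian of f at 0 has rank 1. Corank 1: A-series; mu = 2 gives A_2.

Type A_2, Milnor number mu = 2.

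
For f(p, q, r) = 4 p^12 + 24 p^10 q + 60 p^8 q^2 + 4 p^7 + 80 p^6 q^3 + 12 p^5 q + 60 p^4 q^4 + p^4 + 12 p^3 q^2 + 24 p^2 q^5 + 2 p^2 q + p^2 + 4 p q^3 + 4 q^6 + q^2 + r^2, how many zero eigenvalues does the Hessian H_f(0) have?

0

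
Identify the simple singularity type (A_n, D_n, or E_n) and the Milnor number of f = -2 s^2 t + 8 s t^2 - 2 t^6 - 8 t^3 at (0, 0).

Type D7, Milnor number mu = 7.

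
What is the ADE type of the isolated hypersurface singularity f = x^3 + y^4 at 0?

E_{6}

The Hessian of f at 0 is [[0, 0], [0, 0]] with rank 0, so corank 2. A Groebner basis of the Jacobian ideal J(f) in C{x,y} is {y^3, x^2}; counting standard monomials gives mu = 6. Corank 2; j^3 = x^3 is a perfect cube, so E-series; the 4-jet and mu = 6 give E_6.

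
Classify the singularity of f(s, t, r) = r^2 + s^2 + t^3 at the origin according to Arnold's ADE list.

A_{2}

The Hessian of f at 0 is [[2, 0, 0], [0, 0, 0], [0, 0, 2]] with rank 2, so corank 1. A Groebner basis of the Jacobian ideal J(f) in C{s,t,r} is {t^2, s, r}; counting standard monomials gives mu = 2. Corank 1: A-series; mu = 2 gives A_2.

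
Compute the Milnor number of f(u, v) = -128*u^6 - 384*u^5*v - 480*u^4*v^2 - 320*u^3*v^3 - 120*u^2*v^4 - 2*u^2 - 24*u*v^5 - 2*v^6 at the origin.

5

The Hessian of f at 0 has rank 1. Corank 1: A-series; mu = 5 gives A_5.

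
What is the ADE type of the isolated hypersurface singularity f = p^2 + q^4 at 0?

A_3

The Hessian of f at 0 has rank 1. Corank 1: A-series; mu = 3 gives A_3.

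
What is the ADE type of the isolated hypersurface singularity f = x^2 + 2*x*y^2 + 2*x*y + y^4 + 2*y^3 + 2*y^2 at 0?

A1

The Hessian of f at 0 has rank 2. Corank 0: nondegenerate Morse point, so A_1.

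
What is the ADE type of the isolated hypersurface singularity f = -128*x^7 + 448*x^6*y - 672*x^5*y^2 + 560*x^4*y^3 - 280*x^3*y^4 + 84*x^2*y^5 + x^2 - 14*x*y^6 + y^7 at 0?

A_{6}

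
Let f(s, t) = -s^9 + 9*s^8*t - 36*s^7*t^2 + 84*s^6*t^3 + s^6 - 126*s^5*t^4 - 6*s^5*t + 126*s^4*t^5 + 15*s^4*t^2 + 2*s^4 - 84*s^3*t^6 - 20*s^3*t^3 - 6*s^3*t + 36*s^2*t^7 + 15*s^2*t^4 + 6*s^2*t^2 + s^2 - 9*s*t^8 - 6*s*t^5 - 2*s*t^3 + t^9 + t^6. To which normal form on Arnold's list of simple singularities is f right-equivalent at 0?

A8

The Hessian of f at 0 has rank 1. Corank 1: A-series; mu = 8 gives A_8.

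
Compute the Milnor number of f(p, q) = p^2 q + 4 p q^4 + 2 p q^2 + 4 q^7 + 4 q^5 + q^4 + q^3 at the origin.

5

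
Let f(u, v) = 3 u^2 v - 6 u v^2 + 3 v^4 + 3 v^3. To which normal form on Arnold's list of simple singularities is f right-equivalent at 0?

D_5

The Hessian of f at 0 is [[0, 0], [0, 0]] with rank 0, so corank 2. A Groebner basis of the Jacobian ideal J(f) in C{u,v} is {u^3 + u^2/4 - v^2/4, u^2/4 + v^3 - v^2/4, u*v - v^2}; counting standard monomials gives mu = 5. Corank 2; j^3 = 3*v*(u - v)^2 has shape L^2 M (L != M), so D-series; mu = 5 gives D_5.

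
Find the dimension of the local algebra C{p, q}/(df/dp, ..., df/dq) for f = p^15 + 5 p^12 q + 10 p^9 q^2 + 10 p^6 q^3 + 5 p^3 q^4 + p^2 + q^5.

The Hessian of f at 0 has rank 1. Corank 1: A-series; mu = 4 gives A_4.

4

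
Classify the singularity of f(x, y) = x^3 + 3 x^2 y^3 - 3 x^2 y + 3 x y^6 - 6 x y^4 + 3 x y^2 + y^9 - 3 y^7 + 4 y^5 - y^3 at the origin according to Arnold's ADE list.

E_{8}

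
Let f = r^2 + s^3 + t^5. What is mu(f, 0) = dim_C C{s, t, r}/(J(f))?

8

The Hessian of f at 0 is [[0, 0, 0], [0, 0, 0], [0, 0, 2]] with rank 1, so corank 2. A Groebner basis of the Jacobian ideal J(f) in C{s,t,r} is {t^4, s^2, r}; counting standard monomials gives mu = 8. Corank 2; j^3 = s^3 is a perfect cube, so E-series; the 5-jet and mu = 8 give E_8.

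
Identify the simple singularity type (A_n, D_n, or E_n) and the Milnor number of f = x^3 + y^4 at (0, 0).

Type E_{6}, Milnor number mu = 6.

The Hessian of f at 0 has rank 0. Corank 2; j^3 = x^3 is a perfect cube, so E-series; the 4-jet and mu = 6 give E_6.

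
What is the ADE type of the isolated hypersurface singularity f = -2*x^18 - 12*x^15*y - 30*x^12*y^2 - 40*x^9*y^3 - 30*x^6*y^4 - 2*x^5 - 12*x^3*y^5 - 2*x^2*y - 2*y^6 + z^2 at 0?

D7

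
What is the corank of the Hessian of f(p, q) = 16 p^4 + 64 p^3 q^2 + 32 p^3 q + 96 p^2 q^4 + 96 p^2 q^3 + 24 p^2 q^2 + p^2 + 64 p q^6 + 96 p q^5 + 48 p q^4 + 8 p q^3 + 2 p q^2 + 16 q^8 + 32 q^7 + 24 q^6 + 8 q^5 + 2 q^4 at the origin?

Hessian at 0 has rank 1.

1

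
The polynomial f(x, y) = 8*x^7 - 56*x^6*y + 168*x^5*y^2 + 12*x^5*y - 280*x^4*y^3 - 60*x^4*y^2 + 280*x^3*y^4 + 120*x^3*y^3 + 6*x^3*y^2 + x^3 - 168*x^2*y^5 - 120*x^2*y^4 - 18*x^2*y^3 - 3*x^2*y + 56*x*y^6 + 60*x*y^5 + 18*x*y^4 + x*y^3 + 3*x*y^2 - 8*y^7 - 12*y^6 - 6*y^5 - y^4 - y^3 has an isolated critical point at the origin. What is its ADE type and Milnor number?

Type E_{7}, Milnor number mu = 7.

The Hessian of f at 0 is [[0, 0], [0, 0]] with rank 0, so corank 2. A Groebner basis of the Jacobian ideal J(f) in C{x,y} is {x^3 - 3*x^2*y - 6*x^2 + 12*x*y - 6*y^2, 3*x^2 + x*y^2 - 6*x*y + 3*y^2, 3*x^2 - 6*x*y + y^3 + 3*y^2}; counting standard monomials gives mu = 7. Corank 2; j^3 = (x - y)^3 is a perfect cube, so E-series; the 4-jet and mu = 7 give E_7.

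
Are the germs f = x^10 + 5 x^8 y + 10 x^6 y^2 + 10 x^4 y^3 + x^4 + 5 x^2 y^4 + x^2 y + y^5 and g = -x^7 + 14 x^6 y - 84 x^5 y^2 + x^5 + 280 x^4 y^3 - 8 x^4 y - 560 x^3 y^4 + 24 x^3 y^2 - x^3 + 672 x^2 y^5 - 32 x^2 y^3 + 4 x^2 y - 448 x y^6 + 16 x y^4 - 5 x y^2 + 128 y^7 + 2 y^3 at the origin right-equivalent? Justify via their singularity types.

Yes.

The Hessian of f at 0 has rank 0. Corank 2; j^3 = x^2*y has shape L^2 M (L != M), so D-series; mu = 6 gives D_6. The Hessian of g at 0 has rank 0. Corank 2; j^3 = -(x - 2*y)*(x - y)^2 has shape L^2 M (L != M), so D-series; mu = 6 gives D_6. Both have type D_6, hence right-equivalent.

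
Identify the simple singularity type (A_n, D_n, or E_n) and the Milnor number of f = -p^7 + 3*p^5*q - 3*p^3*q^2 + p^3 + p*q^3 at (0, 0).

Type E7, Milnor number mu = 7.

The Hessian of f at 0 has rank 0. Corank 2; j^3 = p^3 is a perfect cube, so E-series; the 4-jet and mu = 7 give E_7.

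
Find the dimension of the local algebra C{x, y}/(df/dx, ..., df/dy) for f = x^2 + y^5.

The Hessian of f at 0 has rank 1. Corank 1: A-series; mu = 4 gives A_4.

4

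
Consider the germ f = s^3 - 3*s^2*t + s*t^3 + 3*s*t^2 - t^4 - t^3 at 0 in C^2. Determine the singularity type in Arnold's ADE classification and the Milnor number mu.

Type E_{7}, Milnor number mu = 7.

The Hessian of f at 0 has rank 0. Corank 2; j^3 = (s - t)^3 is a perfect cube, so E-series; the 4-jet and mu = 7 give E_7.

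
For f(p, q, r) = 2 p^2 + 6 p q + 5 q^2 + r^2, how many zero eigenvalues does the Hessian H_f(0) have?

0

Hessian at 0 has rank 3.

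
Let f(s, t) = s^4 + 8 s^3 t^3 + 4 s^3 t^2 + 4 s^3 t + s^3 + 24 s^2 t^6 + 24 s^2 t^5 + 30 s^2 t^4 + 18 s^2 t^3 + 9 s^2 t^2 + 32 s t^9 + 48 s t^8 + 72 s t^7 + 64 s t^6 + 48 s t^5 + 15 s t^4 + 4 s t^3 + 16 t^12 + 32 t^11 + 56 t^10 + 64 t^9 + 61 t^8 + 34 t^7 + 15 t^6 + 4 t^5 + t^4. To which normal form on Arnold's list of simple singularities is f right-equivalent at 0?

E6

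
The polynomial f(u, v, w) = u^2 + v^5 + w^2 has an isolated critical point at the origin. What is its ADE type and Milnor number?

The Hessian of f at 0 has rank 2. Corank 1: A-series; mu = 4 gives A_4.

Type A_{4}, Milnor number mu = 4.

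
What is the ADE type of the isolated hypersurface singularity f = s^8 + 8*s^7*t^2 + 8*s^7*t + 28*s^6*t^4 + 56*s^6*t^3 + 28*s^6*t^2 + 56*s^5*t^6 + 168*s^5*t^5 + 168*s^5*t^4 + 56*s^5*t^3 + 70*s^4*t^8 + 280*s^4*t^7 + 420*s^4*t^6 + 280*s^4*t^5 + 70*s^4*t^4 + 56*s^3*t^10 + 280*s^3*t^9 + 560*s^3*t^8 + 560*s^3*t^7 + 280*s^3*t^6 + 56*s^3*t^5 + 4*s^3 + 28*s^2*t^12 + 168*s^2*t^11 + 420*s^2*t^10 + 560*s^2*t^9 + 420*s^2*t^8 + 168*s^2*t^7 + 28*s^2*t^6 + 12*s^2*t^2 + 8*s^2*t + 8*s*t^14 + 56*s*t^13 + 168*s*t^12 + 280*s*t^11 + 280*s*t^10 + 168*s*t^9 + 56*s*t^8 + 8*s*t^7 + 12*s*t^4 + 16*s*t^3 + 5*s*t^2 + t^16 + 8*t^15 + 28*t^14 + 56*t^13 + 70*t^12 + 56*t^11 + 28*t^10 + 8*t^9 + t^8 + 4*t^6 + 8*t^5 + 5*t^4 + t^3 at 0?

D9

The Hessian of f at 0 is [[0, 0], [0, 0]] with rank 0, so corank 2. A Groebner basis of the Jacobian ideal J(f) in C{s,t} is {s^4 + 3*s^3/2 + 7*s^2*t/4 - 11*s^2/16 - 2081*s*t/32 - 2067*t^3/32 - 1035*t^2/32, s^3*t - 3*s^3/2 - 3*s^2*t/2 + s^2/2 + 131*s*t/4 + 519*t^3/16 + 65*t^2/4, -s^2 - 3*s*t/2 + t^4 - t^3/2 - t^2/2, s^2 + s*t^2 + 3*s*t/2 + t^3 + t^2/2}; counting standard monomials gives mu = 9. Corank 2; j^3 = (s + t)*(2*s + t)^2 has shape L^2 M (L != M), so D-series; mu = 9 gives D_9.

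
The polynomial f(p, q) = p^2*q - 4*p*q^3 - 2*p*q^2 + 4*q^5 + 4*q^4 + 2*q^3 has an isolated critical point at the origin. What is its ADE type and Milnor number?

Type D_{4}, Milnor number mu = 4.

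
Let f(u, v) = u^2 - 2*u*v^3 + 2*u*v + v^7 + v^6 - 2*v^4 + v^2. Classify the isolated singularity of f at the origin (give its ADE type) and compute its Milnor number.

The Hessian of f at 0 has rank 1. Corank 1: A-series; mu = 6 gives A_6.

Type A6, Milnor number mu = 6.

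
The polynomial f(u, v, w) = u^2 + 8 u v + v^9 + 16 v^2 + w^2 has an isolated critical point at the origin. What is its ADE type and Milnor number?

Type A_{8}, Milnor number mu = 8.

The Hessian of f at 0 has rank 2. Corank 1: A-series; mu = 8 gives A_8.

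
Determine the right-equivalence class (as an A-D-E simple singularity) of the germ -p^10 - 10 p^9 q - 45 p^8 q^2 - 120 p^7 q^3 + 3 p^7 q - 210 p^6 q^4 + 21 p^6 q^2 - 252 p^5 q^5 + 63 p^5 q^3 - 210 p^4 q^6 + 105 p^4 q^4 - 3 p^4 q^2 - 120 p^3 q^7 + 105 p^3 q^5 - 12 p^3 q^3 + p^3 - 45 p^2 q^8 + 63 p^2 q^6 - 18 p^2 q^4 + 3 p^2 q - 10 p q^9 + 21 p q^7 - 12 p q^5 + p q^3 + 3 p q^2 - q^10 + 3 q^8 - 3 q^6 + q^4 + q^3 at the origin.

The Hessian of f at 0 is [[0, 0], [0, 0]] with rank 0, so corank 2. A Groebner basis of the Jacobian ideal J(f) in C{p,q} is {p^3 + 3*p^2*q + 6*p^2 + 12*p*q + 6*q^2, -3*p^2 + p*q^2 - 6*p*q - 3*q^2, 3*p^2 + 6*p*q + q^3 + 3*q^2}; counting standard monomials gives mu = 7. Corank 2; j^3 = (p + q)^3 is a perfect cube, so E-series; the 4-jet and mu = 7 give E_7.

E7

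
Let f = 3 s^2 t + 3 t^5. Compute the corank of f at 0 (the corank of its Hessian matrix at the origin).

2

Hessian at 0 has rank 0.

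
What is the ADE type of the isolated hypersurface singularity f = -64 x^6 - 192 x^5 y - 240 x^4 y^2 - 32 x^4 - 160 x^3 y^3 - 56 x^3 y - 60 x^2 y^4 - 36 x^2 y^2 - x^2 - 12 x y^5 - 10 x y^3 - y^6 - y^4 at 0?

A3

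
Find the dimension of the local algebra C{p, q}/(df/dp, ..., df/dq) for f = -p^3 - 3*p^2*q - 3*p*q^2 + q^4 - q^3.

The Hessian of f at 0 has rank 0. Corank 2; j^3 = -(p + q)^3 is a perfect cube, so E-series; the 4-jet and mu = 6 give E_6.

6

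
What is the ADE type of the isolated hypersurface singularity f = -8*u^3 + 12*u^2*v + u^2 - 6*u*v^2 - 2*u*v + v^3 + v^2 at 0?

A2

The Hessian of f at 0 has rank 1. Corank 1: A-series; mu = 2 gives A_2.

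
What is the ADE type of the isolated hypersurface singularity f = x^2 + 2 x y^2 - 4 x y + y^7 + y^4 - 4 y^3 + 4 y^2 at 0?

The Hessian of f at 0 has rank 1. Corank 1: A-series; mu = 6 gives A_6.

A_{6}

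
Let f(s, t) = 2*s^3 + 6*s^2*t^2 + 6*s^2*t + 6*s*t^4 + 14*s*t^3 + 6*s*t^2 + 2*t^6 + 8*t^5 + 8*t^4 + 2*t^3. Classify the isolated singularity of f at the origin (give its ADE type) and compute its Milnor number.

The Hessian of f at 0 is [[0, 0], [0, 0]] with rank 0, so corank 2. A Groebner basis of the Jacobian ideal J(f) in C{s,t} is {-s^2 - 2*s*t + t^4 - t^3/3 - t^2, s^3 + 2*s^2 + 4*s*t + 5*t^3/3 + 2*t^2, s^2*t - 5*s^2/3 - 10*s*t/3 - 14*t^3/9 - 5*t^2/3, s^2 + s*t^2 + 2*s*t + 4*t^3/3 + t^2}; counting standard monomials gives mu = 7. Corank 2; j^3 = 2*(s + t)^3 is a perfect cube, so E-series; the 4-jet and mu = 7 give E_7.

Type E_{7}, Milnor number mu = 7.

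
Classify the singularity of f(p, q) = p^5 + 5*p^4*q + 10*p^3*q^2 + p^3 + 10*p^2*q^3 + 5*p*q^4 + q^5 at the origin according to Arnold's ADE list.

The Hessian of f at 0 is [[0, 0], [0, 0]] with rank 0, so corank 2. A Groebner basis of the Jacobian ideal J(f) in C{p,q} is {q^5, p*q^3 + q^4/4, p^2}; counting standard monomials gives mu = 8. Corank 2; j^3 = p^3 is a perfect cube, so E-series; the 5-jet and mu = 8 give E_8.

E_{8}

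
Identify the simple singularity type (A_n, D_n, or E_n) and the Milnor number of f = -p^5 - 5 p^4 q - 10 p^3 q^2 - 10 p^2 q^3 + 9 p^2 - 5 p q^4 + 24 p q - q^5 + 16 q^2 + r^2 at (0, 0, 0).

The Hessian of f at 0 is [[18, 24, 0], [24, 32, 0], [0, 0, 2]] with rank 2, so corank 1. A Groebner basis of the Jacobian ideal J(f) in C{p,q,r} is {q^4, p + 4*q/3, r}; counting standard monomials gives mu = 4. Corank 1: A-series; mu = 4 gives A_4.

Type A_{4}, Milnor number mu = 4.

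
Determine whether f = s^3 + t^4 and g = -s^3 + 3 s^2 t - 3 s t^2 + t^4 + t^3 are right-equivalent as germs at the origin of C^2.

The Hessian of f at 0 has rank 0. Corank 2; j^3 = s^3 is a perfect cube, so E-series; the 4-jet and mu = 6 give E_6. The Hessian of g at 0 has rank 0. Corank 2; j^3 = -(s - t)^3 is a perfect cube, so E-series; the 4-jet and mu = 6 give E_6. Both have type E_6, hence right-equivalent.

Yes.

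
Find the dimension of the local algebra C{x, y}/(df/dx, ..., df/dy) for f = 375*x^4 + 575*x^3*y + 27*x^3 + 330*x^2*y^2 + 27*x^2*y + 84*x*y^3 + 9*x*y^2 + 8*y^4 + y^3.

7

The Hessian of f at 0 has rank 0. Corank 2; j^3 = (3*x + y)^3 is a perfect cube, so E-series; the 4-jet and mu = 7 give E_7.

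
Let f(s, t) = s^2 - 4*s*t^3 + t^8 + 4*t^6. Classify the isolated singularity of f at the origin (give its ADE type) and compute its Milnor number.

Type A7, Milnor number mu = 7.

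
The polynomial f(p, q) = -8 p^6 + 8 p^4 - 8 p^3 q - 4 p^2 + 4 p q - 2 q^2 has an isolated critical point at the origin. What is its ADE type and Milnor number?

Type A_1, Milnor number mu = 1.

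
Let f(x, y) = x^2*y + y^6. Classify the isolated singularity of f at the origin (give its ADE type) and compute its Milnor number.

Type D_{7}, Milnor number mu = 7.

The Hessian of f at 0 is [[0, 0], [0, 0]] with rank 0, so corank 2. A Groebner basis of the Jacobian ideal J(f) in C{x,y} is {x^2/6 + y^5, x^3, x*y}; counting standard monomials gives mu = 7. Corank 2; j^3 = x^2*y has shape L^2 M (L != M), so D-series; mu = 7 gives D_7.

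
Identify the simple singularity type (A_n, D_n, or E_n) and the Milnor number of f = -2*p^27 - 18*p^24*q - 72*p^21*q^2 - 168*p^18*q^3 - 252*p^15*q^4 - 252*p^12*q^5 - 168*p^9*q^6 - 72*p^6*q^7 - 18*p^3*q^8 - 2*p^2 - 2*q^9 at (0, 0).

The Hessian of f at 0 has rank 1. Corank 1: A-series; mu = 8 gives A_8.

Type A_8, Milnor number mu = 8.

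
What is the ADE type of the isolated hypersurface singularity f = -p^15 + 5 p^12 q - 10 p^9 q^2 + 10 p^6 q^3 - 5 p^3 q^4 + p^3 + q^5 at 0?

E8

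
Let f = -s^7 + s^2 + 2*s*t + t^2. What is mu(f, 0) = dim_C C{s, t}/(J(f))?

6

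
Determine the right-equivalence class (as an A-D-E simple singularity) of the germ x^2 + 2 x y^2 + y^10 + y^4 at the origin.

A_{9}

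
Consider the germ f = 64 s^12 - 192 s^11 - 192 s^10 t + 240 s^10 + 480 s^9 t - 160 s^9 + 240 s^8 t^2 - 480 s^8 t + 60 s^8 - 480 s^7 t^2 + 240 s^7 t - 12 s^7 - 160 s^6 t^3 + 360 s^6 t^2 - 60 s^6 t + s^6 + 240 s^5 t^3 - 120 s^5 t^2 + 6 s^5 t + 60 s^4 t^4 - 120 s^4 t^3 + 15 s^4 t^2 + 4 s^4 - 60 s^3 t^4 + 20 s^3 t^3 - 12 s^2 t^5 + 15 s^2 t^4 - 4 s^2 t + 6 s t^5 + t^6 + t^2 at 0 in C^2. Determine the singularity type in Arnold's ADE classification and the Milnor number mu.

The Hessian of f at 0 has rank 1. Corank 1: A-series; mu = 5 gives A_5.

Type A5, Milnor number mu = 5.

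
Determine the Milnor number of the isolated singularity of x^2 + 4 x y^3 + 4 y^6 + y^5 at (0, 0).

The Hessian of f at 0 is [[2, 0], [0, 0]] with rank 1, so corank 1. A Groebner basis of the Jacobian ideal J(f) in C{x,y} is {x/2 + y^3, x^2, x*y}; counting standard monomials gives mu = 4. Corank 1: A-series; mu = 4 gives A_4.

4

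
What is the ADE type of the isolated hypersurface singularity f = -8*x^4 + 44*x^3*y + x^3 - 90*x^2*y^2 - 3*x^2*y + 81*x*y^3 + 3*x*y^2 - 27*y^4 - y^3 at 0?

The Hessian of f at 0 is [[0, 0], [0, 0]] with rank 0, so corank 2. A Groebner basis of the Jacobian ideal J(f) in C{x,y} is {3*x^2/4 - 3*x*y/2 + y^4 + y^3/4 + 3*y^2/4, x^3 - 15*x^2/4 + 15*x*y/2 - 9*y^3/4 - 15*y^2/4, x^2*y - 9*x^2/4 + 9*x*y/2 - 7*y^3/4 - 9*y^2/4, -x^2 + x*y^2 + 2*x*y - 4*y^3/3 - y^2}; counting standard monomials gives mu = 7. Corank 2; j^3 = (x - y)^3 is a perfect cube, so E-series; the 4-jet and mu = 7 give E_7.

E_7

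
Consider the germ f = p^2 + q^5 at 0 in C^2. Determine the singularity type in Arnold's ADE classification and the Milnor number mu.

The Hessian of f at 0 has rank 1. Corank 1: A-series; mu = 4 gives A_4.

Type A_{4}, Milnor number mu = 4.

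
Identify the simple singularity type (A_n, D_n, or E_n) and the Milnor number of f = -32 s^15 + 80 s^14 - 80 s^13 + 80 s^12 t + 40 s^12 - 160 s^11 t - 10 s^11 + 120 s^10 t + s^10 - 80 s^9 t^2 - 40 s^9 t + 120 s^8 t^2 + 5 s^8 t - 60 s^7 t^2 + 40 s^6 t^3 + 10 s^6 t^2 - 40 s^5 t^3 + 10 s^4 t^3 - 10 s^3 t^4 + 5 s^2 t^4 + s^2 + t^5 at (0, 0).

Type A4, Milnor number mu = 4.

The Hessian of f at 0 has rank 1. Corank 1: A-series; mu = 4 gives A_4.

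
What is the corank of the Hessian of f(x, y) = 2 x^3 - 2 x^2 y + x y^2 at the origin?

2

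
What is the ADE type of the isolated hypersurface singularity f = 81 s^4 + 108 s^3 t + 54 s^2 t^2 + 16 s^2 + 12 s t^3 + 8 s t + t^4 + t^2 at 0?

The Hessian of f at 0 has rank 1. Corank 1: A-series; mu = 3 gives A_3.

A_3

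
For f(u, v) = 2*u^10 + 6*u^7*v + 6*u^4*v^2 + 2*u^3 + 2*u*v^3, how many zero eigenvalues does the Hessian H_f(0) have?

2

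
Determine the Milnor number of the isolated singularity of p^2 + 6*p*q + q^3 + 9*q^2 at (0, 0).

2

The Hessian of f at 0 has rank 1. Corank 1: A-series; mu = 2 gives A_2.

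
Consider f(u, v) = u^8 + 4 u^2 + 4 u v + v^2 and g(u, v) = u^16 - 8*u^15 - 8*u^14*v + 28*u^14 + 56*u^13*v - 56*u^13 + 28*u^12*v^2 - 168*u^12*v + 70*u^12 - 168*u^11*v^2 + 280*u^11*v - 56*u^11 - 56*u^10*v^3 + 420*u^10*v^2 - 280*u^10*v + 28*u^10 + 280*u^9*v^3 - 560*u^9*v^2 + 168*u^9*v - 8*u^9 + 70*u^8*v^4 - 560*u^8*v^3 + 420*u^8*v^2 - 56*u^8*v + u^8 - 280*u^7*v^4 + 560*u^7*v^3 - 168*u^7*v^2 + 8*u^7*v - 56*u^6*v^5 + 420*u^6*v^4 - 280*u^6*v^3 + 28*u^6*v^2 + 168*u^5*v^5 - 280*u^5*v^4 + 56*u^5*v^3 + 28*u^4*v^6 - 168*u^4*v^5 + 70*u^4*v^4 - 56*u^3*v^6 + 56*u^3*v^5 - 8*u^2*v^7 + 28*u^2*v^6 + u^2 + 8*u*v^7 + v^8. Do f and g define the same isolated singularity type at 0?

The Hessian of f at 0 has rank 1. Corank 1: A-series; mu = 7 gives A_7. The Hessian of g at 0 has rank 1. Corank 1: A-series; mu = 7 gives A_7. Both have type A_7, hence right-equivalent.

Yes.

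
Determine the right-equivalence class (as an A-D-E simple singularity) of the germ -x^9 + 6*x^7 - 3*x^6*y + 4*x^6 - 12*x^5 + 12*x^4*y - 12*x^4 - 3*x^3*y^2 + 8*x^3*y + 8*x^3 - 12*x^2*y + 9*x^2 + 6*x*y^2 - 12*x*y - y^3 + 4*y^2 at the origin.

A_2

The Hessian of f at 0 has rank 1. Corank 1: A-series; mu = 2 gives A_2.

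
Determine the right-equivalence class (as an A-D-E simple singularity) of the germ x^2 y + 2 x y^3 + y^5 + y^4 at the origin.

The Hessian of f at 0 is [[0, 0], [0, 0]] with rank 0, so corank 2. A Groebner basis of the Jacobian ideal J(f) in C{x,y} is {x*y^2, x*y + y^3, x^2 - 4*x*y}; counting standard monomials gives mu = 5. Corank 2; j^3 = x^2*y has shape L^2 M (L != M), so D-series; mu = 5 gives D_5.

D5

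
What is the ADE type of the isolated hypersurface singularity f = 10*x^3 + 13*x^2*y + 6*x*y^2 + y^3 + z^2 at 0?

D4

The Hessian of f at 0 is [[0, 0, 0], [0, 0, 0], [0, 0, 2]] with rank 1, so corank 2. A Groebner basis of the Jacobian ideal J(f) in C{x,y,z} is {y^3, x^2 - 3*y^2/11, x*y + 6*y^2/11, z}; counting standard monomials gives mu = 4. Corank 2; j^3 = (2*x + y)*(5*x^2 + 4*x*y + y^2) splits into three distinct lines over C (the quadratic factor has nonzero discriminant), so D_4.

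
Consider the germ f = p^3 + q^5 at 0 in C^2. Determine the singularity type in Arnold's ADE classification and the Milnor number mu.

Type E8, Milnor number mu = 8.

The Hessian of f at 0 is [[0, 0], [0, 0]] with rank 0, so corank 2. A Groebner basis of the Jacobian ideal J(f) in C{p,q} is {q^4, p^2}; counting standard monomials gives mu = 8. Corank 2; j^3 = p^3 is a perfect cube, so E-series; the 5-jet and mu = 8 give E_8.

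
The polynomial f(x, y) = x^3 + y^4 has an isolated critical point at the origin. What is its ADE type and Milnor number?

Type E6, Milnor number mu = 6.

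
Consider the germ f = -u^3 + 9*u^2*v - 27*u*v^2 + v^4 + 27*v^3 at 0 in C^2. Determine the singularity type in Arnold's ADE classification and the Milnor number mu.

The Hessian of f at 0 has rank 0. Corank 2; j^3 = -(u - 3*v)^3 is a perfect cube, so E-series; the 4-jet and mu = 6 give E_6.

Type E_6, Milnor number mu = 6.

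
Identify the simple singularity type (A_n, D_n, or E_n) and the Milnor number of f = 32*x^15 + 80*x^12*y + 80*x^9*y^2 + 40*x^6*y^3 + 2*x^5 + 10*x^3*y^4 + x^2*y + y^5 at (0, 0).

Type D6, Milnor number mu = 6.

The Hessian of f at 0 is [[0, 0], [0, 0]] with rank 0, so corank 2. A Groebner basis of the Jacobian ideal J(f) in C{x,y} is {x^2/5 + y^4, x^3, x*y}; counting standard monomials gives mu = 6. Corank 2; j^3 = x^2*y has shape L^2 M (L != M), so D-series; mu = 6 gives D_6.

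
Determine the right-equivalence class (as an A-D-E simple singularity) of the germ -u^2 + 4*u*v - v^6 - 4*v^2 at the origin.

A_5

The Hessian of f at 0 has rank 1. Corank 1: A-series; mu = 5 gives A_5.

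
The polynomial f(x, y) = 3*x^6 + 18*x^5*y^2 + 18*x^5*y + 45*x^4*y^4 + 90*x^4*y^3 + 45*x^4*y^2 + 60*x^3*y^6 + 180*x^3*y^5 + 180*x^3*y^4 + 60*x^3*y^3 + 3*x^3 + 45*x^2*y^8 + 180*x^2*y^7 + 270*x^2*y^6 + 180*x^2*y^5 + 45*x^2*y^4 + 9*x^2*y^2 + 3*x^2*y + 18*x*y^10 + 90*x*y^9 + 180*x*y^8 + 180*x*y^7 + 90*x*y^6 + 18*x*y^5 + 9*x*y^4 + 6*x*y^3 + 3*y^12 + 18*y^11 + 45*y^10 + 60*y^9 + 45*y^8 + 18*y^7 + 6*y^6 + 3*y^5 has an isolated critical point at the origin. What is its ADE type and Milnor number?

The Hessian of f at 0 has rank 0. Corank 2; j^3 = 3*x^2*(x + y) has shape L^2 M (L != M), so D-series; mu = 7 gives D_7.

Type D_{7}, Milnor number mu = 7.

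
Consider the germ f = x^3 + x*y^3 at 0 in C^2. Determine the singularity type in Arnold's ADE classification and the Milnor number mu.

Type E_{7}, Milnor number mu = 7.

The Hessian of f at 0 is [[0, 0], [0, 0]] with rank 0, so corank 2. A Groebner basis of the Jacobian ideal J(f) in C{x,y} is {x^3, x*y^2, 3*x^2 + y^3}; counting standard monomials gives mu = 7. Corank 2; j^3 = x^3 is a perfect cube, so E-series; the 4-jet and mu = 7 give E_7.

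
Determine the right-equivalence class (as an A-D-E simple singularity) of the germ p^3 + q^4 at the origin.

E_{6}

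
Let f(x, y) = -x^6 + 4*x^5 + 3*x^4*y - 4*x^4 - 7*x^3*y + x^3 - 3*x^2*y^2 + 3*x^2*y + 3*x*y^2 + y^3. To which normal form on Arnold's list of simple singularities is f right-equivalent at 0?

The Hessian of f at 0 is [[0, 0], [0, 0]] with rank 0, so corank 2. A Groebner basis of the Jacobian ideal J(f) in C{x,y} is {-3*x^2/5 - 6*x*y/5 + y^4 - y^3/5 - 3*y^2/5, x^3 - 6*x^2/5 - 12*x*y/5 + 3*y^3/5 - 6*y^2/5, x^2*y + 3*x^2/5 + 6*x*y/5 - 4*y^3/5 + 3*y^2/5, -x^2/5 + x*y^2 - 2*x*y/5 + 14*y^3/15 - y^2/5}; counting standard monomials gives mu = 7. Corank 2; j^3 = (x + y)^3 is a perfect cube, so E-series; the 4-jet and mu = 7 give E_7.

E7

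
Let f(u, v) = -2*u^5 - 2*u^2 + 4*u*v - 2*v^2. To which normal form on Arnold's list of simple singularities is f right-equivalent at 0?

A_{4}

The Hessian of f at 0 has rank 1. Corank 1: A-series; mu = 4 gives A_4.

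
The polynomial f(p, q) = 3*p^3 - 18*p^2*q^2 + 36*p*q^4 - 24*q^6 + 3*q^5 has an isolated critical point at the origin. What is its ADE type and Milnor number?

The Hessian of f at 0 is [[0, 0], [0, 0]] with rank 0, so corank 2. A Groebner basis of the Jacobian ideal J(f) in C{p,q} is {q^4, p^3, -p^2/4 + p*q^2}; counting standard monomials gives mu = 8. Corank 2; j^3 = 3*p^3 is a perfect cube, so E-series; the 5-jet and mu = 8 give E_8.

Type E8, Milnor number mu = 8.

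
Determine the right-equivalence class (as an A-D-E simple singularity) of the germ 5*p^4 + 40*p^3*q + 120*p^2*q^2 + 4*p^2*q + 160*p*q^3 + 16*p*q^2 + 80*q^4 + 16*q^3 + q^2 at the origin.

A_3

The Hessian of f at 0 is [[0, 0], [0, 2]] with rank 1, so corank 1. A Groebner basis of the Jacobian ideal J(f) in C{p,q} is {p^2 + q/2, p*q, q^2}; counting standard monomials gives mu = 3. Corank 1: A-series; mu = 3 gives A_3.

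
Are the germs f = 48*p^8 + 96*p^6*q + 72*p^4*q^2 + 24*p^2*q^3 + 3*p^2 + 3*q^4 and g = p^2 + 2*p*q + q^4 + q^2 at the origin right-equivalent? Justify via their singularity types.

Yes.

The Hessian of f at 0 is [[6, 0], [0, 0]] with rank 1, so corank 1. A Groebner basis of the Jacobian ideal J(f) in C{p,q} is {q^3, p}; counting standard monomials gives mu = 3. Corank 1: A-series; mu = 3 gives A_3. The Hessian of g at 0 is [[2, 2], [2, 2]] with rank 1, so corank 1. A Groebner basis of the Jacobian ideal J(g) in C{p,q} is {q^3, p + q}; counting standard monomials gives mu = 3. Corank 1: A-series; mu = 3 gives A_3. Both have type A_3, hence right-equivalent.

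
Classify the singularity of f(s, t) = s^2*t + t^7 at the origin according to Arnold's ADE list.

The Hessian of f at 0 has rank 0. Corank 2; j^3 = s^2*t has shape L^2 M (L != M), so D-series; mu = 8 gives D_8.

D_8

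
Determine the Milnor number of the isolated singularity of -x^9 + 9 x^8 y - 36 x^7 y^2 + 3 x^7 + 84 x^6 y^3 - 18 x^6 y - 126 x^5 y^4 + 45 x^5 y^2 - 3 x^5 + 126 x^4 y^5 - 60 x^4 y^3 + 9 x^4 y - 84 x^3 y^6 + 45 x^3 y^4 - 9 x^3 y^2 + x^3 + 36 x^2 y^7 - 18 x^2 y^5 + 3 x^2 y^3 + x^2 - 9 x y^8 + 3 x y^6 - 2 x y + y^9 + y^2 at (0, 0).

2

The Hessian of f at 0 has rank 1. Corank 1: A-series; mu = 2 gives A_2.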